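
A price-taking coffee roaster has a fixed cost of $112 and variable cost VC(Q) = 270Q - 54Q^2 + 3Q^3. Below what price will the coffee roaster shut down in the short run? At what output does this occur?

The firm shuts down when price falls below the minimum of average variable cost. AVC = VC/Q = 270 - 54Q + 3Q^2.
At the minimum of AVC, MC = AVC. MC = 270 - 108Q + 9Q^2; setting MC = AVC gives 6Q^2 - 54Q = 0, so Q = 9. min AVC = 27.
So the shutdown price is $27.

$27 per unit, at Q = 9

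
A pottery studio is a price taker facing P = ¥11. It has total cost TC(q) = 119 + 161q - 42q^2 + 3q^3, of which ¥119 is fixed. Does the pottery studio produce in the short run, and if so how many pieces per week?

Shut down

Variable cost is VC = 161q - 42q^2 + 3q^3, so AVC = VC/q = 161 - 42q + 3q^2 and MC = dTC/dq = 161 - 84q + 9q^2.
AVC hits its minimum where MC = AVC, at q = 7, giving min AVC = 161 - 42·7 + 3·7^2 = ¥14.
P = ¥11 lies below min AVC = ¥14; no output level covers variable cost.
The firm minimizes its loss by shutting down and losing only its fixed cost of ¥119.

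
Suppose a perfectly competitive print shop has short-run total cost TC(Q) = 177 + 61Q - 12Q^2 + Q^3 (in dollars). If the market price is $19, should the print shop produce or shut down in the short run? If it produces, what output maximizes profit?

Shut down

Strip out fixed cost: VC = 61Q - 12Q^2 + Q^3. Then AVC = 61 - 12Q + Q^2 and MC = 61 - 24Q + 3Q^2.
AVC hits its minimum where MC = AVC, at Q = 6, giving min AVC = 61 - 12·6 + 6^2 = $25.
P = $19 lies below min AVC = $25; no output level covers variable cost.
The firm minimizes its loss by shutting down and losing only its fixed cost of $177.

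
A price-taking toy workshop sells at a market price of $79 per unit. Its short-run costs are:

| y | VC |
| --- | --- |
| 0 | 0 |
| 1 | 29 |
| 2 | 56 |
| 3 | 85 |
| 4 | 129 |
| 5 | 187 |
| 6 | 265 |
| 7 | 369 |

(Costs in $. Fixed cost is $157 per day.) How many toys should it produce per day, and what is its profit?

Profit at each row (π = 79y − TC): y=0: -157; y=1: -107; y=2: -55; y=3: -5; y=4: 30; y=5: 51; y=6: 52; y=7: 27.
Profit is maximized at y = 6. AVC there is 265/6 = $44.17 ≤ P, so producing beats shutting down (which would give -$157).

y = 6; profit = $52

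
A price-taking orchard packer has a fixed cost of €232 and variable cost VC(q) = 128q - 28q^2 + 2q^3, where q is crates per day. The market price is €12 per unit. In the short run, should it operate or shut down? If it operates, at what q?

Strip out fixed cost: VC = 128q - 28q^2 + 2q^3. Then AVC = 128 - 28q + 2q^2 and MC = 128 - 56q + 6q^2.
The AVC parabola has its vertex at q = 28/4 = 7, where AVC = 128 - 28·7 + 2·7^2 = €30.
Since P = €12 < min AVC = €30, price fails to cover variable cost at any output.
The firm minimizes its loss by shutting down and losing only its fixed cost of €232.

Shut down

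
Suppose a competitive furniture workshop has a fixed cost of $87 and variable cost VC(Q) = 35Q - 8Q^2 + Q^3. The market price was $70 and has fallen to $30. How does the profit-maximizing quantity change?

Output falls from 7 to 5

AVC = 35 - 8Q + Q^2, minimized at Q = 4 where min AVC = $19. MC = 35 - 16Q + 3Q^2.
With P = $70 above the shutdown price, P = MC gives Q = 7.
At P = $30 ≥ min AVC, set P = MC: Q = 5. The firm stays open but cuts output.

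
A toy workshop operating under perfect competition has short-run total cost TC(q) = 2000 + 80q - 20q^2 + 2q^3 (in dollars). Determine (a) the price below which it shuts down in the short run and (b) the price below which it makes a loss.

Shutdown price = $30; break-even price = $280

Shutdown price = min AVC. AVC = 80 - 20q + 2q^2, with vertex at q = 5 and minimum $30.
ATC = 2000/q + 80 - 20q + 2q^2. Setting dATC/dq = −2000/q^2 − 20 + 4q = 0 gives q = 10 (since 4·10^3 − 20·10^2 = 2000).
min ATC = 2000/10 + 80 − 20·10 + 2·10^2 = $280. That is the break-even price.
Between these two prices the firm operates at a loss; above $280 it earns a profit.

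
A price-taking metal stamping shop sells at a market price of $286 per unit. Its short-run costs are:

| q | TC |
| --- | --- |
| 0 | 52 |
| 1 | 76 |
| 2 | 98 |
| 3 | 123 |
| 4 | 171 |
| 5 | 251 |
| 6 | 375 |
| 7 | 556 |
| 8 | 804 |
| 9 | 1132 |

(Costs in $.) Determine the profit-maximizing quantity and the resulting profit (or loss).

Profit at each row (π = 286q − TC): q=0: -52; q=1: 210; q=2: 474; q=3: 735; q=4: 973; q=5: 1179; q=6: 1341; q=7: 1446; q=8: 1484; q=9: 1442.
Profit is maximized at q = 8. AVC there is 752/8 = $94 ≤ P, so producing beats shutting down (which would give -$52).

q = 8; profit = $1484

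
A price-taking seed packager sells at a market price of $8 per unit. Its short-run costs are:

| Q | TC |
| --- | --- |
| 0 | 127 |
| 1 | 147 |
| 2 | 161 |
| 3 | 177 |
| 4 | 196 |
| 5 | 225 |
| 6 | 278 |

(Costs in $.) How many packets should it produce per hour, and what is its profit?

Q = 0 (shut down); profit = -$127

Tabulate TR − TC: Q=0: -127; Q=1: -139; Q=2: -145; Q=3: -153; Q=4: -164; Q=5: -185; Q=6: -230.
Profit is highest at Q = 0. Equivalently, the lowest AVC in the table is 50/3 ≈ $16.67 at Q = 3, and P = $8 falls below it — price never covers variable cost, so the firm shuts down and loses only its fixed cost.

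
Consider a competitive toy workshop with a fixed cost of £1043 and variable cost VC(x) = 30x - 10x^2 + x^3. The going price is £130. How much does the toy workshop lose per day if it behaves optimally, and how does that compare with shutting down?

AVC = 30 - 10x + x^2; min AVC = £5 at x = 5. Since P = £130 ≥ min AVC, the firm produces.
MC = 30 - 20x + 3x^2. Setting P = MC and taking the root on the rising branch gives x* = 10.
TR = 130·10 = 1300. TC = 1043 + 300 = 1343. Profit = 1300 − 1343 = -£43.
That loss of £43 beats the £1043 the firm would lose by shutting down; producing recovers £1000 of fixed cost.

Profit = -£43 at x = 10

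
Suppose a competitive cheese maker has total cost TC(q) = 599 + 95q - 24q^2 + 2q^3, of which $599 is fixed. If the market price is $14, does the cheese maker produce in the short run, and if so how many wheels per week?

From TC, MC = TC'(q) = 95 - 48q + 6q^2 and AVC = VC/q = 95 - 24q + 2q^2.
AVC hits its minimum where MC = AVC, at q = 6, giving min AVC = 95 - 24·6 + 2·6^2 = $23.
Since P = $14 < min AVC = $23, price fails to cover variable cost at any output.
Best response: produce nothing and absorb the $599 fixed cost.

Shut down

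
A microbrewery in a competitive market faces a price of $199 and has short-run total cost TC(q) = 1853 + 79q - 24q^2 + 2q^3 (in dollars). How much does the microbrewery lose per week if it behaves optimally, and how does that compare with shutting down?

Profit = -$253 at q = 10

AVC = 79 - 24q + 2q^2; min AVC = $7 at q = 6. Since P = $199 ≥ min AVC, the firm produces.
With MC = 79 - 48q + 6q^2, P = MC on the upward-sloping part at q* = 10.
TR = 199·10 = 1990. TC = 1853 + 390 = 2243. Profit = 1990 − 2243 = -$253.
That loss of $253 beats the $1853 the firm would lose by shutting down; producing recovers $1600 of fixed cost.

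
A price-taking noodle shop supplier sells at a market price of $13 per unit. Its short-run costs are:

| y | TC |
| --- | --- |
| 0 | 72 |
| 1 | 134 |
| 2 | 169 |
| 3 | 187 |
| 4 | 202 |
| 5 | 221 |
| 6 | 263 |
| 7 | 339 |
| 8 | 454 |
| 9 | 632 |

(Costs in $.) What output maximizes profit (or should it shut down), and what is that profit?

y = 0 (shut down); profit = -$72

Profit at each row (π = 13y − TC): y=0: -72; y=1: -121; y=2: -143; y=3: -148; y=4: -150; y=5: -156; y=6: -185; y=7: -248; y=8: -350; y=9: -515.
Profit is highest at y = 0. Equivalently, the lowest AVC in the table is 149/5 ≈ $29.80 at y = 5, and P = $13 falls below it — price never covers variable cost, so the firm shuts down and loses only its fixed cost.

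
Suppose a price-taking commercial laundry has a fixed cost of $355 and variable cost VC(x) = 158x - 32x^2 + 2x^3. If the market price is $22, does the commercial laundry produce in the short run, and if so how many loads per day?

Shut down

From TC, MC = TC'(x) = 158 - 64x + 6x^2 and AVC = VC/x = 158 - 32x + 2x^2.
AVC is minimized where dAVC/dx = -32 + 4x = 0, at x = 8; min AVC = 158 - 32·8 + 2·8^2 = $30.
With P < min AVC ($22 < $30), every unit sold adds to the loss.
The firm minimizes its loss by shutting down and losing only its fixed cost of $355.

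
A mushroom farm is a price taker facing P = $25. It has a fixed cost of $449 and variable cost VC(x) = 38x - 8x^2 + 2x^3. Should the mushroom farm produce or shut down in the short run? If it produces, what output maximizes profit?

Shut down

From TC, MC = TC'(x) = 38 - 16x + 6x^2 and AVC = VC/x = 38 - 8x + 2x^2.
AVC is minimized where dAVC/dx = -8 + 4x = 0, at x = 2; min AVC = 38 - 8·2 + 2·2^2 = $30.
Since P = $25 < min AVC = $30, price fails to cover variable cost at any output.
Shutting down limits the loss to fixed cost, $449.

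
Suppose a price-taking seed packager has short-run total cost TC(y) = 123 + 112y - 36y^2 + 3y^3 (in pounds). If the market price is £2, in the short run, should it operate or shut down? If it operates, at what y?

Shut down

From TC, MC = TC'(y) = 112 - 72y + 9y^2 and AVC = VC/y = 112 - 36y + 3y^2.
The AVC parabola has its vertex at y = 36/6 = 6, where AVC = 112 - 36·6 + 3·6^2 = £4.
Since P = £2 < min AVC = £4, price fails to cover variable cost at any output.
Shutting down limits the loss to fixed cost, £123.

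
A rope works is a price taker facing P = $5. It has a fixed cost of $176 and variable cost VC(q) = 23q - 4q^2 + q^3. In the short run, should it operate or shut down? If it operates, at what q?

From TC, MC = TC'(q) = 23 - 8q + 3q^2 and AVC = VC/q = 23 - 4q + q^2.
The AVC parabola has its vertex at q = 4/2 = 2, where AVC = 23 - 4·2 + 2^2 = $19.
P = $5 lies below min AVC = $19; no output level covers variable cost.
Best response: produce nothing and absorb the $176 fixed cost.

Shut down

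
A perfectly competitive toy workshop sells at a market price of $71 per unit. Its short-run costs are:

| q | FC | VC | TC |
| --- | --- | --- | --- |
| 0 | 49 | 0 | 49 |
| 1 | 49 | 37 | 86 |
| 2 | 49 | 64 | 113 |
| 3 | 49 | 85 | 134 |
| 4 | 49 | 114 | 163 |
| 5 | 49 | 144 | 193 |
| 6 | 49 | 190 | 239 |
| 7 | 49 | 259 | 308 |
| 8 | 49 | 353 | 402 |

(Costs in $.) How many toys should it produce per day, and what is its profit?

Compute π = P·q − TC at each output: q=0: -49; q=1: -15; q=2: 29; q=3: 79; q=4: 121; q=5: 162; q=6: 187; q=7: 189; q=8: 166.
Profit is maximized at q = 7. AVC there is 259/7 = $37 ≤ P, so producing beats shutting down (which would give -$49).

q = 7; profit = $189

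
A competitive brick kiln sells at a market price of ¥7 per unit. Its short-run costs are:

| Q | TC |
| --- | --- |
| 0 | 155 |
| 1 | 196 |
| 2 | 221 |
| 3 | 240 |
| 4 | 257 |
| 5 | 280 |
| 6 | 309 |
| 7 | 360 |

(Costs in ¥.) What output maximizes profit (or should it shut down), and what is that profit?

Q = 0 (shut down); profit = -¥155

Profit at each row (π = 7Q − TC): Q=0: -155; Q=1: -189; Q=2: -207; Q=3: -219; Q=4: -229; Q=5: -245; Q=6: -267; Q=7: -311.
Profit is highest at Q = 0. Equivalently, the lowest AVC in the table is 125/5 ≈ ¥25 at Q = 5, and P = ¥7 falls below it — price never covers variable cost, so the firm shuts down and loses only its fixed cost.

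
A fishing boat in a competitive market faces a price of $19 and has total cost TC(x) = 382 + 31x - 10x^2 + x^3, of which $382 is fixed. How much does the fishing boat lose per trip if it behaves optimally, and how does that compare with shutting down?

Profit = -$310 at x = 6

AVC = 31 - 10x + x^2 has its minimum $6 at x = 5; price $19 clears that bar, so the firm operates.
With MC = 31 - 20x + 3x^2, P = MC on the upward-sloping part at x* = 6.
TR = 19·6 = 114. TC = 382 + 42 = 424. Profit = 114 − 424 = -$310.
Shutting down would mean losing the fixed cost of $382, so operating at a loss of $310 is better by $72.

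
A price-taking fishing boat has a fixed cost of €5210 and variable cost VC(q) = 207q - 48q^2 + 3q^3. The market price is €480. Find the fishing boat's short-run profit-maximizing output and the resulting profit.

AVC = 207 - 48q + 3q^2; min AVC = €15 at q = 8. Since P = €480 ≥ min AVC, the firm produces.
MC = 207 - 96q + 9q^2. Setting P = MC and taking the root on the rising branch gives q* = 13.
TR = 480·13 = 6240. TC = 5210 + 1170 = 6380. Profit = 6240 − 6380 = -€140.
That loss of €140 beats the €5210 the firm would lose by shutting down; producing recovers €5070 of fixed cost.

Profit = -€140 at q = 13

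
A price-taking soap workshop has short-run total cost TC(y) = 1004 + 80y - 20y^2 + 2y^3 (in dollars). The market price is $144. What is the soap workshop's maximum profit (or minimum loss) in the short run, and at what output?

Profit = -$236 at y = 8

AVC = 80 - 20y + 2y^2 has its minimum $30 at y = 5; price $144 clears that bar, so the firm operates.
MC = 80 - 40y + 6y^2. Setting P = MC and taking the root on the rising branch gives y* = 8.
TR = 144·8 = 1152. TC = 1004 + 384 = 1388. Profit = 1152 − 1388 = -$236.
Shutting down would mean losing the fixed cost of $1004, so operating at a loss of $236 is better by $768.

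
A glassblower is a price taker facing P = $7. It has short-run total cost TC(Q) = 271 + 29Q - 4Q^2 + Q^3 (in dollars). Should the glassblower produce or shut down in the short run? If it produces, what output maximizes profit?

Shut down

Strip out fixed cost: VC = 29Q - 4Q^2 + Q^3. Then AVC = 29 - 4Q + Q^2 and MC = 29 - 8Q + 3Q^2.
AVC hits its minimum where MC = AVC, at Q = 2, giving min AVC = 29 - 4·2 + 2^2 = $25.
With P < min AVC ($7 < $25), every unit sold adds to the loss.
Best response: produce nothing and absorb the $271 fixed cost.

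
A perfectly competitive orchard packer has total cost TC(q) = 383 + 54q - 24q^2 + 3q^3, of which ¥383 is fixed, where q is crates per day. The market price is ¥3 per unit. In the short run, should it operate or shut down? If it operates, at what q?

From TC, MC = TC'(q) = 54 - 48q + 9q^2 and AVC = VC/q = 54 - 24q + 3q^2.
AVC is minimized where dAVC/dq = -24 + 6q = 0, at q = 4; min AVC = 54 - 24·4 + 3·4^2 = ¥6.
P = ¥3 lies below min AVC = ¥6; no output level covers variable cost.
Best response: produce nothing and absorb the ¥383 fixed cost.

Shut down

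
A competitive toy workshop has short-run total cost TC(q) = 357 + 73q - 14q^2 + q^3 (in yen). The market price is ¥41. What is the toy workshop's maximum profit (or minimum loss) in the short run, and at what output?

AVC = 73 - 14q + q^2; min AVC = ¥24 at q = 7. Since P = ¥41 ≥ min AVC, the firm produces.
MC = 73 - 28q + 3q^2. Setting P = MC and taking the root on the rising branch gives q* = 8.
TR = 41·8 = 328. TC = 357 + 200 = 557. Profit = 328 − 557 = -¥229.
Shutting down would mean losing the fixed cost of ¥357, so operating at a loss of ¥229 is better by ¥128.

Profit = -¥229 at q = 8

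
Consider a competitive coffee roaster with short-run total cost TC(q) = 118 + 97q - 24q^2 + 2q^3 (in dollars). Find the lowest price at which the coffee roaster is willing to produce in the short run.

$25 per unit

Short-run supply begins at min AVC. From VC = 97q - 24q^2 + 2q^3, AVC = 97 - 24q + 2q^2.
dAVC/dq = -24 + 4q = 0 gives q = 6. min AVC = 97 - 24·6 + 2·6^2 = 25.
The firm shuts down for any P below $25.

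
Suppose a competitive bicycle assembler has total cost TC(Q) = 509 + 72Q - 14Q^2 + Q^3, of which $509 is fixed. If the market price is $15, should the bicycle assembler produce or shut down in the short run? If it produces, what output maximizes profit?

Shut down

From TC, MC = TC'(Q) = 72 - 28Q + 3Q^2 and AVC = VC/Q = 72 - 14Q + Q^2.
AVC is minimized where dAVC/dQ = -14 + 2Q = 0, at Q = 7; min AVC = 72 - 14·7 + 7^2 = $23.
With P < min AVC ($15 < $23), every unit sold adds to the loss.
Best response: produce nothing and absorb the $509 fixed cost.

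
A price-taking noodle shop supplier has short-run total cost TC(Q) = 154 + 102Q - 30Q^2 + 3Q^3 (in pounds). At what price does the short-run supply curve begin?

Short-run supply begins at min AVC. From VC = 102Q - 30Q^2 + 3Q^3, AVC = 102 - 30Q + 3Q^2.
dAVC/dQ = -30 + 6Q = 0 gives Q = 5. min AVC = 102 - 30·5 + 3·5^2 = 27.
The firm shuts down for any P below £27.

£27 per unit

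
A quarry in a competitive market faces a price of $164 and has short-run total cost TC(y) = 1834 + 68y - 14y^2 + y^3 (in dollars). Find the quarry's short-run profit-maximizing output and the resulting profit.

Profit = -$394 at y = 12

AVC = 68 - 14y + y^2; min AVC = $19 at y = 7. Since P = $164 ≥ min AVC, the firm produces.
MC = 68 - 28y + 3y^2. Setting P = MC and taking the root on the rising branch gives y* = 12.
TR = 164·12 = 1968. TC = 1834 + 528 = 2362. Profit = 1968 − 2362 = -$394.
By producing, the firm covers all variable cost plus $1440 of fixed cost; shutting down would lose the full $1834.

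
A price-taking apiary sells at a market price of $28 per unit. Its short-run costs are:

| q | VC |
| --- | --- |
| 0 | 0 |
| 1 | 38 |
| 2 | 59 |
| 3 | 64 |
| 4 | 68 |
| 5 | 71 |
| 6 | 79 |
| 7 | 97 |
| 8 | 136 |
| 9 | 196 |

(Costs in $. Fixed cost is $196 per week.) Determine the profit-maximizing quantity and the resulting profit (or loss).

q = 7; profit = -$97

Compute π = P·q − TC at each output: q=0: -196; q=1: -206; q=2: -199; q=3: -176; q=4: -152; q=5: -127; q=6: -107; q=7: -97; q=8: -108; q=9: -140.
Profit is maximized at q = 7. AVC there is 97/7 = $13.86 ≤ P, so producing beats shutting down (which would give -$196).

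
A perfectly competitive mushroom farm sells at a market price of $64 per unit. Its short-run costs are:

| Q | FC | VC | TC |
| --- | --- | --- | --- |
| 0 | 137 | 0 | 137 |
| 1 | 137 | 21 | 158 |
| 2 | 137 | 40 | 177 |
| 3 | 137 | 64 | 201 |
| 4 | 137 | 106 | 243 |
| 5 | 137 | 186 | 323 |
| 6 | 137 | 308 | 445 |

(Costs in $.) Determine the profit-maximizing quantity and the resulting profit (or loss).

Profit at each row (π = 64Q − TC): Q=0: -137; Q=1: -94; Q=2: -49; Q=3: -9; Q=4: 13; Q=5: -3; Q=6: -61.
Profit is maximized at Q = 4. AVC there is 106/4 = $26.50 ≤ P, so producing beats shutting down (which would give -$137).

Q = 4; profit = $13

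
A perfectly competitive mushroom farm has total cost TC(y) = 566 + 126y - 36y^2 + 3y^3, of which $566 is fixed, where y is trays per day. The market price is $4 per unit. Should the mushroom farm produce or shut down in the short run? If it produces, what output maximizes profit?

From TC, MC = TC'(y) = 126 - 72y + 9y^2 and AVC = VC/y = 126 - 36y + 3y^2.
AVC hits its minimum where MC = AVC, at y = 6, giving min AVC = 126 - 36·6 + 3·6^2 = $18.
P = $4 lies below min AVC = $18; no output level covers variable cost.
Shutting down limits the loss to fixed cost, $566.

Shut down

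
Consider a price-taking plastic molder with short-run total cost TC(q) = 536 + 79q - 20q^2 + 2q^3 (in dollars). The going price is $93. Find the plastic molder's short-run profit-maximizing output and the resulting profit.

Profit = -$144 at q = 7

AVC = 79 - 20q + 2q^2 has its minimum $29 at q = 5; price $93 clears that bar, so the firm operates.
With MC = 79 - 40q + 6q^2, P = MC on the upward-sloping part at q* = 7.
TR = 93·7 = 651. TC = 536 + 259 = 795. Profit = 651 − 795 = -$144.
That loss of $144 beats the $536 the firm would lose by shutting down; producing recovers $392 of fixed cost.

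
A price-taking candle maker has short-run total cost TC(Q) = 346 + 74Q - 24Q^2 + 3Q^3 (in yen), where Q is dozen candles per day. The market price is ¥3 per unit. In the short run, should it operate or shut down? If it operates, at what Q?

Shut down

From TC, MC = TC'(Q) = 74 - 48Q + 9Q^2 and AVC = VC/Q = 74 - 24Q + 3Q^2.
AVC hits its minimum where MC = AVC, at Q = 4, giving min AVC = 74 - 24·4 + 3·4^2 = ¥26.
With P < min AVC (¥3 < ¥26), every unit sold adds to the loss.
Shutting down limits the loss to fixed cost, ¥346.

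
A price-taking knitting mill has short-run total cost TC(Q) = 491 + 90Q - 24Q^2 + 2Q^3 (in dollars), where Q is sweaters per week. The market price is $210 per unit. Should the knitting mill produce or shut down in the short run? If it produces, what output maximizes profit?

From TC, MC = TC'(Q) = 90 - 48Q + 6Q^2 and AVC = VC/Q = 90 - 24Q + 2Q^2.
The AVC parabola has its vertex at Q = 24/4 = 6, where AVC = 90 - 24·6 + 2·6^2 = $18.
Because $210 ≥ $18, revenue can cover variable cost; the firm operates.
Set P = MC: 210 = 90 - 48Q + 6Q^2 → -120 - 48Q + 6Q^2 = 0. The roots are Q = -2 and Q = 10; the profit-maximizing output is on the rising part of MC, so Q* = 10.
Check: AVC at Q = 10 is $50 ≤ P, so revenue covers variable cost.
Profit = P·Q − TC = 210·10 − 991 = $1109.

Produce at Q = 10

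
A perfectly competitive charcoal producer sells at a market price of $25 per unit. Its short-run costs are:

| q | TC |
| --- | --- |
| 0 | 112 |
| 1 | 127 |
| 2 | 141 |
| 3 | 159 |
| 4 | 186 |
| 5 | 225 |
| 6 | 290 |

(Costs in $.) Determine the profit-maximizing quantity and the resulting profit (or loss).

Profit at each row (π = 25q − TC): q=0: -112; q=1: -102; q=2: -91; q=3: -84; q=4: -86; q=5: -100; q=6: -140.
Profit is maximized at q = 3. AVC there is 47/3 = $15.67 ≤ P, so producing beats shutting down (which would give -$112).

q = 3; profit = -$84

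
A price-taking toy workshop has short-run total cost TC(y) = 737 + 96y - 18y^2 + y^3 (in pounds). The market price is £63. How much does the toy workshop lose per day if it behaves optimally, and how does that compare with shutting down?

Profit = -£253 at y = 11

AVC = 96 - 18y + y^2; min AVC = £15 at y = 9. Since P = £63 ≥ min AVC, the firm produces.
With MC = 96 - 36y + 3y^2, P = MC on the upward-sloping part at y* = 11.
TR = 63·11 = 693. TC = 737 + 209 = 946. Profit = 693 − 946 = -£253.
That loss of £253 beats the £737 the firm would lose by shutting down; producing recovers £484 of fixed cost.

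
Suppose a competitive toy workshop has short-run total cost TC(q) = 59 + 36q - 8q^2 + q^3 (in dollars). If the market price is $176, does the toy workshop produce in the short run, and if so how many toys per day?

Produce at q = 10

Strip out fixed cost: VC = 36q - 8q^2 + q^3. Then AVC = 36 - 8q + q^2 and MC = 36 - 16q + 3q^2.
AVC is minimized where dAVC/dq = -8 + 2q = 0, at q = 4; min AVC = 36 - 8·4 + 4^2 = $20.
Because $176 ≥ $20, revenue can cover variable cost; the firm operates.
Set P = MC: 176 = 36 - 16q + 3q^2 → -140 - 16q + 3q^2 = 0. The roots are q = -14/3 and q = 10; the profit-maximizing output is on the rising part of MC, so q* = 10.
Check: AVC at q = 10 is $56 ≤ P, so revenue covers variable cost.
Profit = P·q − TC = 176·10 − 619 = $1141.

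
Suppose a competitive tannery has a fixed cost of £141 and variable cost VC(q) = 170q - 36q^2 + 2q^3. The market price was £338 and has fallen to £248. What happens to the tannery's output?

Output falls from 14 to 13

MC = 170 - 72q + 6q^2; the shutdown threshold is min AVC = £8 (at q = 9).
At P = £338 ≥ min AVC, set P = MC on the rising branch: q = 14.
At P = £248 ≥ min AVC, set P = MC: q = 13. The firm stays open but cuts output.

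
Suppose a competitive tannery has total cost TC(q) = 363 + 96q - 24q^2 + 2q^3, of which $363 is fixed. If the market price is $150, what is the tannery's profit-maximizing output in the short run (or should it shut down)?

Variable cost is VC = 96q - 24q^2 + 2q^3, so AVC = VC/q = 96 - 24q + 2q^2 and MC = dTC/dq = 96 - 48q + 6q^2.
AVC is minimized where dAVC/dq = -24 + 4q = 0, at q = 6; min AVC = 96 - 24·6 + 2·6^2 = $24.
P = $150 exceeds min AVC = $24, so the firm stays open.
P = MC gives -54 - 48q + 6q^2 = 0, with roots -1 and 9. Take the larger (rising MC): q* = 9.
Check: AVC at q = 9 is $42 ≤ P, so revenue covers variable cost.
Profit = P·q − TC = 150·9 − 741 = $609.

Produce at q = 9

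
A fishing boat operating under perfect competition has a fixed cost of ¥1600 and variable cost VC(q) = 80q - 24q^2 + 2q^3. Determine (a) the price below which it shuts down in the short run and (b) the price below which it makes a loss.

AVC = 80 - 24q + 2q^2; minimized at q = 6, giving min AVC = ¥8. That is the shutdown price.
ATC = 1600/q + 80 - 24q + 2q^2. Setting dATC/dq = −1600/q^2 − 24 + 4q = 0 gives q = 10 (since 4·10^3 − 24·10^2 = 1600).
min ATC = 1600/10 + 80 − 24·10 + 2·10^2 = ¥200. That is the break-even price.
For ¥8 ≤ P < ¥200 the firm produces at a loss; below ¥8 it shuts down.

Shutdown price = ¥8; break-even price = ¥200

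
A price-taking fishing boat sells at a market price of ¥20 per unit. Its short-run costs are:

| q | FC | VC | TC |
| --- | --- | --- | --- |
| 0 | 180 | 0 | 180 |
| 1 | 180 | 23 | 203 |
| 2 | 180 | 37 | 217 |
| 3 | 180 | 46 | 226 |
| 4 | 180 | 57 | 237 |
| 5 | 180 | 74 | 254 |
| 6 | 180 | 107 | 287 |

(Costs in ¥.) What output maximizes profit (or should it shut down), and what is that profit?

Tabulate TR − TC: q=0: -180; q=1: -183; q=2: -177; q=3: -166; q=4: -157; q=5: -154; q=6: -167.
Profit is maximized at q = 5. AVC there is 74/5 = ¥14.80 ≤ P, so producing beats shutting down (which would give -¥180).

q = 5; profit = -¥154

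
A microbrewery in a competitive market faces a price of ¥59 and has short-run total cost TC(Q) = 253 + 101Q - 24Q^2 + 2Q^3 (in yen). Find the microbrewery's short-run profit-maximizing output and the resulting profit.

AVC = 101 - 24Q + 2Q^2 has its minimum ¥29 at Q = 6; price ¥59 clears that bar, so the firm operates.
MC = 101 - 48Q + 6Q^2. Setting P = MC and taking the root on the rising branch gives Q* = 7.
TR = 59·7 = 413. TC = 253 + 217 = 470. Profit = 413 − 470 = -¥57.
By producing, the firm covers all variable cost plus ¥196 of fixed cost; shutting down would lose the full ¥253.

Profit = -¥57 at Q = 7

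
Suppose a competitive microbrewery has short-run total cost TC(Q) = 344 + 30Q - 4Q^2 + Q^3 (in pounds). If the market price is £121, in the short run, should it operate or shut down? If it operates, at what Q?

From TC, MC = TC'(Q) = 30 - 8Q + 3Q^2 and AVC = VC/Q = 30 - 4Q + Q^2.
AVC is minimized where dAVC/dQ = -4 + 2Q = 0, at Q = 2; min AVC = 30 - 4·2 + 2^2 = £26.
Because £121 ≥ £26, revenue can cover variable cost; the firm operates.
Set P = MC: 121 = 30 - 8Q + 3Q^2 → -91 - 8Q + 3Q^2 = 0. The roots are Q = -13/3 and Q = 7; the profit-maximizing output is on the rising part of MC, so Q* = 7.
Check: AVC at Q = 7 is £51 ≤ P, so revenue covers variable cost.
Profit = P·Q − TC = 121·7 − 701 = £146.

Produce at Q = 7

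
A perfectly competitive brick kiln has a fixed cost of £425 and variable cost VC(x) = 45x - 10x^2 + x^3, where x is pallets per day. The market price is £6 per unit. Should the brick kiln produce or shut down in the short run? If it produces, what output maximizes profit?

Shut down

From TC, MC = TC'(x) = 45 - 20x + 3x^2 and AVC = VC/x = 45 - 10x + x^2.
AVC hits its minimum where MC = AVC, at x = 5, giving min AVC = 45 - 10·5 + 5^2 = £20.
Since P = £6 < min AVC = £20, price fails to cover variable cost at any output.
Shutting down limits the loss to fixed cost, £425.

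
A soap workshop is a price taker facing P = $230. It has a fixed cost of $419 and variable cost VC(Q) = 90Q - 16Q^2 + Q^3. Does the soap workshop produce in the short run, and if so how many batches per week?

From TC, MC = TC'(Q) = 90 - 32Q + 3Q^2 and AVC = VC/Q = 90 - 16Q + Q^2.
AVC is minimized where dAVC/dQ = -16 + 2Q = 0, at Q = 8; min AVC = 90 - 16·8 + 8^2 = $26.
P = $230 exceeds min AVC = $26, so the firm stays open.
P = MC gives -140 - 32Q + 3Q^2 = 0, with roots -10/3 and 14. Take the larger (rising MC): Q* = 14.
Check: AVC at Q = 14 is $62 ≤ P, so revenue covers variable cost.
Profit = P·Q − TC = 230·14 − 1287 = $1933.

Produce at Q = 14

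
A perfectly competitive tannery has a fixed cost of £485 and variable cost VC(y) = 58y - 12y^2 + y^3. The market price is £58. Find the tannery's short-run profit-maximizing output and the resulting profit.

Profit = -£229 at y = 8

AVC = 58 - 12y + y^2 has its minimum £22 at y = 6; price £58 clears that bar, so the firm operates.
With MC = 58 - 24y + 3y^2, P = MC on the upward-sloping part at y* = 8.
TR = 58·8 = 464. TC = 485 + 208 = 693. Profit = 464 − 693 = -£229.
By producing, the firm covers all variable cost plus £256 of fixed cost; shutting down would lose the full £485.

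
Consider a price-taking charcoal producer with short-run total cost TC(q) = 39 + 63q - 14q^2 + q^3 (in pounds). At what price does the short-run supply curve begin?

The firm shuts down when price falls below the minimum of average variable cost. AVC = VC/q = 63 - 14q + q^2.
At the minimum of AVC, MC = AVC. MC = 63 - 28q + 3q^2; setting MC = AVC gives 2q^2 - 14q = 0, so q = 7. min AVC = 14.
The firm shuts down for any P below £14.

£14 per unit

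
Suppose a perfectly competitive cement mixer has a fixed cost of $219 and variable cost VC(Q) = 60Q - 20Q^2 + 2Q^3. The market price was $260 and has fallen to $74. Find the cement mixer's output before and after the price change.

Output falls from 10 to 7

MC = 60 - 40Q + 6Q^2; the shutdown threshold is min AVC = $10 (at Q = 5).
At P = $260 ≥ min AVC, set P = MC on the rising branch: Q = 10.
At P = $74 ≥ min AVC, set P = MC: Q = 7. The firm stays open but cuts output.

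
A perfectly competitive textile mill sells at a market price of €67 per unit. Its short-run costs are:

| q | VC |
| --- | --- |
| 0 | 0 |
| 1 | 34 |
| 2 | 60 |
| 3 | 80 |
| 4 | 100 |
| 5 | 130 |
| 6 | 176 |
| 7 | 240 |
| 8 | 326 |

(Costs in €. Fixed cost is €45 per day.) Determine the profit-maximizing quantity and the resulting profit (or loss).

q = 7; profit = €184

Compute π = P·q − TC at each output: q=0: -45; q=1: -12; q=2: 29; q=3: 76; q=4: 123; q=5: 160; q=6: 181; q=7: 184; q=8: 165.
Profit is maximized at q = 7. AVC there is 240/7 = €34.29 ≤ P, so producing beats shutting down (which would give -€45).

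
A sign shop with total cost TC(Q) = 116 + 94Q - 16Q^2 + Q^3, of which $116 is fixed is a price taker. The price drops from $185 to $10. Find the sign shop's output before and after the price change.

AVC = 94 - 16Q + Q^2, minimized at Q = 8 where min AVC = $30. MC = 94 - 32Q + 3Q^2.
With P = $185 above the shutdown price, P = MC gives Q = 13.
At P = $10 < min AVC = $30, price no longer covers variable cost at any output, so the firm shuts down: Q = 0.

Output falls from 13 to 0 (the firm shuts down)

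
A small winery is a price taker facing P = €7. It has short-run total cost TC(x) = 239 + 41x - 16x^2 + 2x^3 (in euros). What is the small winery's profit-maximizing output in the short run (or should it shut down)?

Shut down

Variable cost is VC = 41x - 16x^2 + 2x^3, so AVC = VC/x = 41 - 16x + 2x^2 and MC = dTC/dx = 41 - 32x + 6x^2.
AVC is minimized where dAVC/dx = -16 + 4x = 0, at x = 4; min AVC = 41 - 16·4 + 2·4^2 = €9.
P = €7 lies below min AVC = €9; no output level covers variable cost.
Best response: produce nothing and absorb the €239 fixed cost.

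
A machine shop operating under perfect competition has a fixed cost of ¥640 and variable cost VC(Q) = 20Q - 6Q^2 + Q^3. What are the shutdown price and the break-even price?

Shutdown price = min AVC. AVC = 20 - 6Q + Q^2, with vertex at Q = 3 and minimum ¥11.
ATC = 640/Q + 20 - 6Q + Q^2. Setting dATC/dQ = −640/Q^2 − 6 + 2Q = 0 gives Q = 8 (since 2·8^3 − 6·8^2 = 640).
min ATC = 640/8 + 20 − 6·8 + 8^2 = ¥116. That is the break-even price.
For ¥11 ≤ P < ¥116 the firm produces at a loss; below ¥11 it shuts down.

Shutdown price = ¥11; break-even price = ¥116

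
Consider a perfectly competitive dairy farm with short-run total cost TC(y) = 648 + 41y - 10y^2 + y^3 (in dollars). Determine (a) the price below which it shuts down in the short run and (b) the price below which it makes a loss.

Shutdown price = min AVC. AVC = 41 - 10y + y^2, with vertex at y = 5 and minimum $16.
ATC = 648/y + 41 - 10y + y^2. Setting dATC/dy = −648/y^2 − 10 + 2y = 0 gives y = 9 (since 2·9^3 − 10·9^2 = 648).
min ATC = 648/9 + 41 − 10·9 + 9^2 = $104. That is the break-even price.
For $16 ≤ P < $104 the firm produces at a loss; below $16 it shuts down.

Shutdown price = $16; break-even price = $104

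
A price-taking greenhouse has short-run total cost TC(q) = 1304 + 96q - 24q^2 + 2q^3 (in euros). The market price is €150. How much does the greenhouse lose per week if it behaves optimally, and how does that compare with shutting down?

Profit = -€332 at q = 9

AVC = 96 - 24q + 2q^2 has its minimum €24 at q = 6; price €150 clears that bar, so the firm operates.
With MC = 96 - 48q + 6q^2, P = MC on the upward-sloping part at q* = 9.
TR = 150·9 = 1350. TC = 1304 + 378 = 1682. Profit = 1350 − 1682 = -€332.
By producing, the firm covers all variable cost plus €972 of fixed cost; shutting down would lose the full €1304.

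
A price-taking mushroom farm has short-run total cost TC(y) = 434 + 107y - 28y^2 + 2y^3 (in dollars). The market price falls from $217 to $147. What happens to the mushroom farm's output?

Output falls from 11 to 10

AVC = 107 - 28y + 2y^2, minimized at y = 7 where min AVC = $9. MC = 107 - 56y + 6y^2.
At P = $217 ≥ min AVC, set P = MC on the rising branch: y = 11.
At P = $147 ≥ min AVC, set P = MC: y = 10. The firm stays open but cuts output.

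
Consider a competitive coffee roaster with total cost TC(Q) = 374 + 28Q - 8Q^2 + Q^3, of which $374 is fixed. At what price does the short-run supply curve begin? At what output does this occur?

The shutdown price is the minimum of AVC. VC = 28Q - 8Q^2 + Q^3, so AVC = 28 - 8Q + Q^2.
At the minimum of AVC, MC = AVC. MC = 28 - 16Q + 3Q^2; setting MC = AVC gives 2Q^2 - 8Q = 0, so Q = 4. min AVC = 12.
So the shutdown price is $12.

$12 per unit, at Q = 4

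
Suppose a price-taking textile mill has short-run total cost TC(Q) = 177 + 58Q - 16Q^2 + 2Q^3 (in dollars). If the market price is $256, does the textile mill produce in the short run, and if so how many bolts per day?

From TC, MC = TC'(Q) = 58 - 32Q + 6Q^2 and AVC = VC/Q = 58 - 16Q + 2Q^2.
The AVC parabola has its vertex at Q = 16/4 = 4, where AVC = 58 - 16·4 + 2·4^2 = $26.
P = $256 exceeds min AVC = $26, so the firm stays open.
P = MC gives -198 - 32Q + 6Q^2 = 0, with roots -11/3 and 9. Take the larger (rising MC): Q* = 9.
Check: AVC at Q = 9 is $76 ≤ P, so revenue covers variable cost.
Profit = P·Q − TC = 256·9 − 861 = $1443.

Produce at Q = 9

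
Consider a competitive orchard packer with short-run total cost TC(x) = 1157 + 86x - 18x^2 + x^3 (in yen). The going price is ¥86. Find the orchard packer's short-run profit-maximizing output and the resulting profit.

Profit = -¥293 at x = 12

AVC = 86 - 18x + x^2; min AVC = ¥5 at x = 9. Since P = ¥86 ≥ min AVC, the firm produces.
MC = 86 - 36x + 3x^2. Setting P = MC and taking the root on the rising branch gives x* = 12.
TR = 86·12 = 1032. TC = 1157 + 168 = 1325. Profit = 1032 − 1325 = -¥293.
By producing, the firm covers all variable cost plus ¥864 of fixed cost; shutting down would lose the full ¥1157.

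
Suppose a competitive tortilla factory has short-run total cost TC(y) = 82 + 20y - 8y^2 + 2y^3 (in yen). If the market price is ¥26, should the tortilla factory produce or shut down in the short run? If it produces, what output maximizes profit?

Produce at y = 3

Strip out fixed cost: VC = 20y - 8y^2 + 2y^3. Then AVC = 20 - 8y + 2y^2 and MC = 20 - 16y + 6y^2.
AVC hits its minimum where MC = AVC, at y = 2, giving min AVC = 20 - 8·2 + 2·2^2 = ¥12.
P = ¥26 exceeds min AVC = ¥12, so the firm stays open.
Set P = MC: 26 = 20 - 16y + 6y^2 → -6 - 16y + 6y^2 = 0. The roots are y = -1/3 and y = 3; the profit-maximizing output is on the rising part of MC, so y* = 3.
Check: AVC at y = 3 is ¥14 ≤ P, so revenue covers variable cost.
Profit = P·y − TC = 26·3 − 124 = -¥46, a loss, but smaller than the ¥82 fixed cost the firm would lose by shutting down.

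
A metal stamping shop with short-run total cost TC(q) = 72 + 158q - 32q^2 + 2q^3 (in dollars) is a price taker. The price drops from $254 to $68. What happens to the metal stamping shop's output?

MC = 158 - 64q + 6q^2; the shutdown threshold is min AVC = $30 (at q = 8).
With P = $254 above the shutdown price, P = MC gives q = 12.
At P = $68 ≥ min AVC, set P = MC: q = 9. The firm stays open but cuts output.

Output falls from 12 to 9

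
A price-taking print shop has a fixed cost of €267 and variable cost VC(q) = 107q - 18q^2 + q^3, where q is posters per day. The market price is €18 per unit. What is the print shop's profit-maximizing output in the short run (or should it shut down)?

Strip out fixed cost: VC = 107q - 18q^2 + q^3. Then AVC = 107 - 18q + q^2 and MC = 107 - 36q + 3q^2.
AVC is minimized where dAVC/dq = -18 + 2q = 0, at q = 9; min AVC = 107 - 18·9 + 9^2 = €26.
P = €18 lies below min AVC = €26; no output level covers variable cost.
Shutting down limits the loss to fixed cost, €267.

Shut down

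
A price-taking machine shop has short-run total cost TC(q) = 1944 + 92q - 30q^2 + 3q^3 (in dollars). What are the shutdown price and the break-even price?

Shutdown price = $17; break-even price = $281

Shutdown price = min AVC. AVC = 92 - 30q + 3q^2, with vertex at q = 5 and minimum $17.
ATC = 1944/q + 92 - 30q + 3q^2. Setting dATC/dq = −1944/q^2 − 30 + 6q = 0 gives q = 9 (since 6·9^3 − 30·9^2 = 1944).
min ATC = 1944/9 + 92 − 30·9 + 3·9^2 = $281. That is the break-even price.
For $17 ≤ P < $281 the firm produces at a loss; below $17 it shuts down.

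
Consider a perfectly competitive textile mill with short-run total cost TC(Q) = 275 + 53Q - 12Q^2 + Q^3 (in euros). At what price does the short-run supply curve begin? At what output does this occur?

€17 per unit, at Q = 6

Short-run supply begins at min AVC. From VC = 53Q - 12Q^2 + Q^3, AVC = 53 - 12Q + Q^2.
At the minimum of AVC, MC = AVC. MC = 53 - 24Q + 3Q^2; setting MC = AVC gives 2Q^2 - 12Q = 0, so Q = 6. min AVC = 17.
For P < €17 the firm produces nothing.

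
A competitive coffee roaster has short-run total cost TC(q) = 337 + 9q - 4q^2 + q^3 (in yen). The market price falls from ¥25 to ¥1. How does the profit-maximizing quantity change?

AVC = 9 - 4q + q^2, minimized at q = 2 where min AVC = ¥5. MC = 9 - 8q + 3q^2.
At P = ¥25 ≥ min AVC, set P = MC on the rising branch: q = 4.
At P = ¥1 < min AVC = ¥5, price no longer covers variable cost at any output, so the firm shuts down: q = 0.

Output falls from 4 to 0 (the firm shuts down)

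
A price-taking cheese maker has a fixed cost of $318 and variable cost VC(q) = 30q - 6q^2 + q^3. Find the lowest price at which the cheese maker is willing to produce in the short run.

$21 per unit

Short-run supply begins at min AVC. From VC = 30q - 6q^2 + q^3, AVC = 30 - 6q + q^2.
dAVC/dq = -6 + 2q = 0 gives q = 3. min AVC = 30 - 6·3 + 3^2 = 21.
The firm shuts down for any P below $21.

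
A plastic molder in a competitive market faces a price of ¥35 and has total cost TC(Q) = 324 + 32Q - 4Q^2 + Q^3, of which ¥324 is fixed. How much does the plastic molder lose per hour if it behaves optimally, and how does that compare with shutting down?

Profit = -¥306 at Q = 3

AVC = 32 - 4Q + Q^2; min AVC = ¥28 at Q = 2. Since P = ¥35 ≥ min AVC, the firm produces.
With MC = 32 - 8Q + 3Q^2, P = MC on the upward-sloping part at Q* = 3.
TR = 35·3 = 105. TC = 324 + 87 = 411. Profit = 105 − 411 = -¥306.
That loss of ¥306 beats the ¥324 the firm would lose by shutting down; producing recovers ¥18 of fixed cost.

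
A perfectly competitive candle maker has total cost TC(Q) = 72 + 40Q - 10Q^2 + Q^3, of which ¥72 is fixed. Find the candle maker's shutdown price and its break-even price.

AVC = 40 - 10Q + Q^2; minimized at Q = 5, giving min AVC = ¥15. That is the shutdown price.
ATC = 72/Q + 40 - 10Q + Q^2. Setting dATC/dQ = −72/Q^2 − 10 + 2Q = 0 gives Q = 6 (since 2·6^3 − 10·6^2 = 72).
min ATC = 72/6 + 40 − 10·6 + 6^2 = ¥28. That is the break-even price.
Between these two prices the firm operates at a loss; above ¥28 it earns a profit.

Shutdown price = ¥15; break-even price = ¥28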